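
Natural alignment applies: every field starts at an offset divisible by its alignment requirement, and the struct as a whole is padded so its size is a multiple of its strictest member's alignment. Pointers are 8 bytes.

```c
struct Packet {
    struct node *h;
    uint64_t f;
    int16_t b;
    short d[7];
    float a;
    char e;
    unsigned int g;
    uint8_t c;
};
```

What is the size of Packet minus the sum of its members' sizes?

@0: h [8B, align 8] → 8
@8: f [8B, align 8] → 16
@16: b [2B, align 2] → 18
@18: d [14B, align 2] → 32
@32: a [4B, align 4] → 36
@36: e [1B, align 1] → 37
+3 pad (align 4)
@40: g [4B, align 4] → 44
@44: c [1B, align 1] → 45
+3 tail pad (align 8)
size 48, align 8
data bytes 42, size 48 → padding 6

6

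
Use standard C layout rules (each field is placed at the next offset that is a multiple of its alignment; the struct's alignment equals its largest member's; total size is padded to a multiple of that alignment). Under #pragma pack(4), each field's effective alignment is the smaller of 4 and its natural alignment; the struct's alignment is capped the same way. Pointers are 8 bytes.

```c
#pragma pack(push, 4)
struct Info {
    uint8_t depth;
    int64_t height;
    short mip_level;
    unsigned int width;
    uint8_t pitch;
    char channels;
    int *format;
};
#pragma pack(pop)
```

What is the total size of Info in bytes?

0..1  depth  (1B, 1-aligned)
1..4  -- padding (3B)
4..12  height  (8B, 4-aligned)
12..14  mip_level  (2B, 2-aligned)
14..16  -- padding (2B)
16..20  width  (4B, 4-aligned)
20..21  pitch  (1B, 1-aligned)
21..22  channels  (1B, 1-aligned)
22..24  -- padding (2B)
24..32  format  (8B, 4-aligned)
sizeof = 32, alignof = 4

32 bytes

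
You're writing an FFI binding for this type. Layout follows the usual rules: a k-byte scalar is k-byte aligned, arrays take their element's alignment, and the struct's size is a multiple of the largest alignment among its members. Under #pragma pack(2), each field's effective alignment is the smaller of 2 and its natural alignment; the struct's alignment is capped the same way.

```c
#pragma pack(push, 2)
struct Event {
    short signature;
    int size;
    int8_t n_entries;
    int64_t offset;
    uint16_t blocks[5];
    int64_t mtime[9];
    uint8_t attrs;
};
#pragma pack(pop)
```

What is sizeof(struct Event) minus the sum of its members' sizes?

2

signature at 0 (size 2, align 2) → ends 2
size at 2 (size 4, align 2) → ends 6
n_entries at 6 (size 1, align 1) → ends 7
pad 1 to align 2 for offset
offset at 8 (size 8, align 2) → ends 16
blocks at 16 (size 10, align 2) → ends 26
mtime at 26 (size 72, align 2) → ends 98
attrs at 98 (size 1, align 1) → ends 99
tail pad 1 to reach multiple of 2
total 100 bytes, alignment 2
data bytes 98, size 100 → padding 2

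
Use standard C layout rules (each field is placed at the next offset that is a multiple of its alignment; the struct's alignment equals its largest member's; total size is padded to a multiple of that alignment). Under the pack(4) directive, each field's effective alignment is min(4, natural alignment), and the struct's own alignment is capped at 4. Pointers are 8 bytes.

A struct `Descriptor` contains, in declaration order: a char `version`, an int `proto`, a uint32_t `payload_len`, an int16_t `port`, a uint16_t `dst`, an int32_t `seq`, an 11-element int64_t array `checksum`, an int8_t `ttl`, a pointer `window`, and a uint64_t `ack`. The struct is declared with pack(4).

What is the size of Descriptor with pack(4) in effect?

@0: version [1B, align 1] → 1
+3 pad (align 4)
@4: proto [4B, align 4] → 8
@8: payload_len [4B, align 4] → 12
@12: port [2B, align 2] → 14
@14: dst [2B, align 2] → 16
@16: seq [4B, align 4] → 20
@20: checksum [88B, align 4] → 108
@108: ttl [1B, align 1] → 109
+3 pad (align 4)
@112: window [8B, align 4] → 120
@120: ack [8B, align 4] → 128
size 128, align 4

128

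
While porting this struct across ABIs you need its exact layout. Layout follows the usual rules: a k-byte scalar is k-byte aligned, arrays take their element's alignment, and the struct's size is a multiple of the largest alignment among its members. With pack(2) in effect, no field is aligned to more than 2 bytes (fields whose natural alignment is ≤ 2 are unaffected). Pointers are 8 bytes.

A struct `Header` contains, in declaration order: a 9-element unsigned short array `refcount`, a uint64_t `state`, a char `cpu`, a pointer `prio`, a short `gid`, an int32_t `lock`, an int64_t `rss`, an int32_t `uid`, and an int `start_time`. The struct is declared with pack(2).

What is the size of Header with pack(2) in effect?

refcount at 0 (size 18, align 2) → ends 18
state at 18 (size 8, align 2) → ends 26
cpu at 26 (size 1, align 1) → ends 27
pad 1 to align 2 for prio
prio at 28 (size 8, align 2) → ends 36
gid at 36 (size 2, align 2) → ends 38
lock at 38 (size 4, align 2) → ends 42
rss at 42 (size 8, align 2) → ends 50
uid at 50 (size 4, align 2) → ends 54
start_time at 54 (size 4, align 2) → ends 58
total 58 bytes, alignment 2

58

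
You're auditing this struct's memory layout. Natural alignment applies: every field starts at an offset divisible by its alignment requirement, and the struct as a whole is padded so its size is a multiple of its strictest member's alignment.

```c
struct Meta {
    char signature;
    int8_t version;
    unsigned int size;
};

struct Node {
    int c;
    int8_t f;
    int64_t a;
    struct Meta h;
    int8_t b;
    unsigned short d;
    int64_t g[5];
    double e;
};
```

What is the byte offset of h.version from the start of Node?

17

Meta: signature at 0 (size 1, align 1) → ends 1; version at 1 (size 1, align 1) → ends 2; pad 2 to align 4 for size; size at 4 (size 4, align 4) → ends 8; total 8 bytes, alignment 4
c at 0 (size 4, align 4) → ends 4
f at 4 (size 1, align 1) → ends 5
pad 3 to align 8 for a
a at 8 (size 8, align 8) → ends 16
h at 16 (size 8, align 4) → ends 24
within Meta: version at 1
16 + 1 = 17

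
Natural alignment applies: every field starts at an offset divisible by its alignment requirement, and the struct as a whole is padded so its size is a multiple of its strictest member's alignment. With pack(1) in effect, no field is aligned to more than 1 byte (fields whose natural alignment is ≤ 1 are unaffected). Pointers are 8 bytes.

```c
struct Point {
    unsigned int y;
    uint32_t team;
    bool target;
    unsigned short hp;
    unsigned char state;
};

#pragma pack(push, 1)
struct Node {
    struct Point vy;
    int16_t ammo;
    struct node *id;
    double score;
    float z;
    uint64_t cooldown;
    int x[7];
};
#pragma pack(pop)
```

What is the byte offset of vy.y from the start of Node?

0

Point: 0..4  y  (4B, 4-aligned); 4..8  team  (4B, 4-aligned); 8..9  target  (1B, 1-aligned); 9..10  -- padding (1B); 10..12  hp  (2B, 2-aligned); 12..13  state  (1B, 1-aligned); 13..16  -- tail padding (3B); sizeof = 16, alignof = 4
0..16  vy  (16B, 1-aligned)
within Point: y at 0
0 + 0 = 0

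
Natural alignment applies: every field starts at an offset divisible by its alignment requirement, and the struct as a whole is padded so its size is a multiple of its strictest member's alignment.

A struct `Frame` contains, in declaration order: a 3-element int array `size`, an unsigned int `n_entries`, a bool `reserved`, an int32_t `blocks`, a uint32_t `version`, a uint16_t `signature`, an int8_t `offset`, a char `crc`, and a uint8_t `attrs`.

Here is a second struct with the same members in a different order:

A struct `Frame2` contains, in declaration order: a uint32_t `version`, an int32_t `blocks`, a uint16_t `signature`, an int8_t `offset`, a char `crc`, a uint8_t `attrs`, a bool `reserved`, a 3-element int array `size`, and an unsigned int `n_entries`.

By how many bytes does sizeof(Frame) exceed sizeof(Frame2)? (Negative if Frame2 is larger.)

4

size at 0 (size 12, align 4) → ends 12
n_entries at 12 (size 4, align 4) → ends 16
reserved at 16 (size 1, align 1) → ends 17
pad 3 to align 4 for blocks
blocks at 20 (size 4, align 4) → ends 24
version at 24 (size 4, align 4) → ends 28
signature at 28 (size 2, align 2) → ends 30
offset at 30 (size 1, align 1) → ends 31
crc at 31 (size 1, align 1) → ends 32
attrs at 32 (size 1, align 1) → ends 33
tail pad 3 to reach multiple of 4
total 36 bytes, alignment 4
— Frame2 —
version at 0 (size 4, align 4) → ends 4
blocks at 4 (size 4, align 4) → ends 8
signature at 8 (size 2, align 2) → ends 10
offset at 10 (size 1, align 1) → ends 11
crc at 11 (size 1, align 1) → ends 12
attrs at 12 (size 1, align 1) → ends 13
reserved at 13 (size 1, align 1) → ends 14
pad 2 to align 4 for size
size at 16 (size 12, align 4) → ends 28
n_entries at 28 (size 4, align 4) → ends 32
total 32 bytes, alignment 4
36 − 32 = 4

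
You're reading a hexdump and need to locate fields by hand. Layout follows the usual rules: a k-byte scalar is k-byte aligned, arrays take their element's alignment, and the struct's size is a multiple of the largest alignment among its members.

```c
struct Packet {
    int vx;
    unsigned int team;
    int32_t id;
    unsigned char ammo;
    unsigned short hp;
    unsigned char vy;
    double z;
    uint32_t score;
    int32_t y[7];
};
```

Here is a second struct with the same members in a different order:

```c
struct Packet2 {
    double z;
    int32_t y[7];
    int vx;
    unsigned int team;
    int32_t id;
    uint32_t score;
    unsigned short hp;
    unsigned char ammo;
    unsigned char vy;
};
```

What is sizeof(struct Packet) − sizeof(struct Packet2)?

8

vx at 0 (size 4, align 4) → ends 4
team at 4 (size 4, align 4) → ends 8
id at 8 (size 4, align 4) → ends 12
ammo at 12 (size 1, align 1) → ends 13
pad 1 to align 2 for hp
hp at 14 (size 2, align 2) → ends 16
vy at 16 (size 1, align 1) → ends 17
pad 7 to align 8 for z
z at 24 (size 8, align 8) → ends 32
score at 32 (size 4, align 4) → ends 36
y at 36 (size 28, align 4) → ends 64
total 64 bytes, alignment 8
— Packet2 —
z at 0 (size 8, align 8) → ends 8
y at 8 (size 28, align 4) → ends 36
vx at 36 (size 4, align 4) → ends 40
team at 40 (size 4, align 4) → ends 44
id at 44 (size 4, align 4) → ends 48
score at 48 (size 4, align 4) → ends 52
hp at 52 (size 2, align 2) → ends 54
ammo at 54 (size 1, align 1) → ends 55
vy at 55 (size 1, align 1) → ends 56
total 56 bytes, alignment 8
64 − 56 = 8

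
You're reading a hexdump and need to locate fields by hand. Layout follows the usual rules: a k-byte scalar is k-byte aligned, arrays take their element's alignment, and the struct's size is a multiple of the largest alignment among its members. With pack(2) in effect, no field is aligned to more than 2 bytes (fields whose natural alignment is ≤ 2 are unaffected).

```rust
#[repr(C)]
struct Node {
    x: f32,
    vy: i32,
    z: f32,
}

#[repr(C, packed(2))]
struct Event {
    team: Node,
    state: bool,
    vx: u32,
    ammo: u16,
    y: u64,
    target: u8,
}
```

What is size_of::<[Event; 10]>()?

Node: x at 0 (size 4, align 4) → ends 4; vy at 4 (size 4, align 4) → ends 8; z at 8 (size 4, align 4) → ends 12; total 12 bytes, alignment 4
team at 0 (size 12, align 2) → ends 12
state at 12 (size 1, align 1) → ends 13
pad 1 to align 2 for vx
vx at 14 (size 4, align 2) → ends 18
ammo at 18 (size 2, align 2) → ends 20
y at 20 (size 8, align 2) → ends 28
target at 28 (size 1, align 1) → ends 29
tail pad 1 to reach multiple of 2
total 30 bytes, alignment 2
array of 10: 10 × 30 = 300

300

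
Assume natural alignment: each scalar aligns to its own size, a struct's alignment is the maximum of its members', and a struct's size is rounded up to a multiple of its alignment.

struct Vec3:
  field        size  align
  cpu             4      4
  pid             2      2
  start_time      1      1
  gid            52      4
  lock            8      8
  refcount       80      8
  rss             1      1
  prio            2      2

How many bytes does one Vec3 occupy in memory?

160 bytes

cpu at 0 (size 4, align 4) → ends 4
pid at 4 (size 2, align 2) → ends 6
start_time at 6 (size 1, align 1) → ends 7
pad 1 to align 4 for gid
gid at 8 (size 52, align 4) → ends 60
pad 4 to align 8 for lock
lock at 64 (size 8, align 8) → ends 72
refcount at 72 (size 80, align 8) → ends 152
rss at 152 (size 1, align 1) → ends 153
pad 1 to align 2 for prio
prio at 154 (size 2, align 2) → ends 156
tail pad 4 to reach multiple of 8
total 160 bytes, alignment 8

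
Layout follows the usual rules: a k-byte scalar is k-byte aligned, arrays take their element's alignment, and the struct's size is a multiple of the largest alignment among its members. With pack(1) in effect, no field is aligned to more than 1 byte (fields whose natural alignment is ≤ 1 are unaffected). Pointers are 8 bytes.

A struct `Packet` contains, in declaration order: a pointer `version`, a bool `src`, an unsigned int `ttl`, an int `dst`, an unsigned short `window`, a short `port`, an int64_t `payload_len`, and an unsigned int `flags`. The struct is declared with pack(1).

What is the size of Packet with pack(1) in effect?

33

@0: version [8B, align 1] → 8
@8: src [1B, align 1] → 9
@9: ttl [4B, align 1] → 13
@13: dst [4B, align 1] → 17
@17: window [2B, align 1] → 19
@19: port [2B, align 1] → 21
@21: payload_len [8B, align 1] → 29
@29: flags [4B, align 1] → 33
size 33, align 1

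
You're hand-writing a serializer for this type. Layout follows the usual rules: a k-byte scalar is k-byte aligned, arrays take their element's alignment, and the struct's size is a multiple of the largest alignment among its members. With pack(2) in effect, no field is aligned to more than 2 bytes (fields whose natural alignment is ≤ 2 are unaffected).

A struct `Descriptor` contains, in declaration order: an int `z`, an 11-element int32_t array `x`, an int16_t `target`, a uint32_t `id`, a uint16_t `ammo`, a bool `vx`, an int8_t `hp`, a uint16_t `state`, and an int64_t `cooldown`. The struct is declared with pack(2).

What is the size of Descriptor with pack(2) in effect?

z at 0 (size 4, align 2) → ends 4
x at 4 (size 44, align 2) → ends 48
target at 48 (size 2, align 2) → ends 50
id at 50 (size 4, align 2) → ends 54
ammo at 54 (size 2, align 2) → ends 56
vx at 56 (size 1, align 1) → ends 57
hp at 57 (size 1, align 1) → ends 58
state at 58 (size 2, align 2) → ends 60
cooldown at 60 (size 8, align 2) → ends 68
total 68 bytes, alignment 2

68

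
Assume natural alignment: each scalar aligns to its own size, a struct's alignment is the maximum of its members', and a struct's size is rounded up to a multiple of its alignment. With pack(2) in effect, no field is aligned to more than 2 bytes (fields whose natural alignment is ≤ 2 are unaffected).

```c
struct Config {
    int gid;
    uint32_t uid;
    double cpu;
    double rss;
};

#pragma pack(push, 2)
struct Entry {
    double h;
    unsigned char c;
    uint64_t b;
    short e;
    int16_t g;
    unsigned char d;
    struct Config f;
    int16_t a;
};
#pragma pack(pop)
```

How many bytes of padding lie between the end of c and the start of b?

1

Config: @0: gid [4B, align 4] → 4; @4: uid [4B, align 4] → 8; @8: cpu [8B, align 8] → 16; @16: rss [8B, align 8] → 24; size 24, align 8
@0: h [8B, align 2] → 8
@8: c [1B, align 1] → 9
+1 pad (align 2)
@10: b [8B, align 2] → 18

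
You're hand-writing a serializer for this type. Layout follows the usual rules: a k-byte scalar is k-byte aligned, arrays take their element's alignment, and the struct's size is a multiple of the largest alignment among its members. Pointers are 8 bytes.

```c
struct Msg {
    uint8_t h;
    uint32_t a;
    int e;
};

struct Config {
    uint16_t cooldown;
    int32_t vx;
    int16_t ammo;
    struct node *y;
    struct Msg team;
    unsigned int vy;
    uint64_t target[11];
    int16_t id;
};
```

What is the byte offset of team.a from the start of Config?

28

Msg: @0: h [1B, align 1] → 1; +3 pad (align 4); @4: a [4B, align 4] → 8; @8: e [4B, align 4] → 12; size 12, align 4
@0: cooldown [2B, align 2] → 2
+2 pad (align 4)
@4: vx [4B, align 4] → 8
@8: ammo [2B, align 2] → 10
+6 pad (align 8)
@16: y [8B, align 8] → 24
@24: team [12B, align 4] → 36
within Msg: a at 4
24 + 4 = 28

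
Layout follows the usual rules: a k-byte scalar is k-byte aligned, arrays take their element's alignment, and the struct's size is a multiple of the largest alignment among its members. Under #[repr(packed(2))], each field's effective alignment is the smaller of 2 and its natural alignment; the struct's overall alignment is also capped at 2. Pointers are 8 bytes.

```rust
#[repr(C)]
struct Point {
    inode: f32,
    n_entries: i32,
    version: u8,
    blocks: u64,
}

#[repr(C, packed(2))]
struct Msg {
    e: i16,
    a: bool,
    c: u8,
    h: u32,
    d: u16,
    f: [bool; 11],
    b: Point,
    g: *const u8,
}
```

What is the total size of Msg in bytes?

Point: 0..4  inode  (4B, 4-aligned); 4..8  n_entries  (4B, 4-aligned); 8..9  version  (1B, 1-aligned); 9..16  -- padding (7B); 16..24  blocks  (8B, 8-aligned); sizeof = 24, alignof = 8
0..2  e  (2B, 2-aligned)
2..3  a  (1B, 1-aligned)
3..4  c  (1B, 1-aligned)
4..8  h  (4B, 2-aligned)
8..10  d  (2B, 2-aligned)
10..21  f  (11B, 1-aligned)
21..22  -- padding (1B)
22..46  b  (24B, 2-aligned)
46..54  g  (8B, 2-aligned)
sizeof = 54, alignof = 2

54 bytes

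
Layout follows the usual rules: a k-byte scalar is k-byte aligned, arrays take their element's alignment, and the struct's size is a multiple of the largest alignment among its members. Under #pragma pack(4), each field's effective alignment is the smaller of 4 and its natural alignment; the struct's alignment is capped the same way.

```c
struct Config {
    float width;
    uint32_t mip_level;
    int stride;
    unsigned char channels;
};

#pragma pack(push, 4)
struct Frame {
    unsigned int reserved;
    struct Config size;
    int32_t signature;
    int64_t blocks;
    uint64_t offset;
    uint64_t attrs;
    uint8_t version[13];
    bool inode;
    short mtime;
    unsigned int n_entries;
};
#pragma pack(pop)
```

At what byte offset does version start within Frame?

Config: @0: width [4B, align 4] → 4; @4: mip_level [4B, align 4] → 8; @8: stride [4B, align 4] → 12; @12: channels [1B, align 1] → 13; +3 tail pad (align 4); size 16, align 4
@0: reserved [4B, align 4] → 4
@4: size [16B, align 4] → 20
@20: signature [4B, align 4] → 24
@24: blocks [8B, align 4] → 32
@32: offset [8B, align 4] → 40
@40: attrs [8B, align 4] → 48
@48: version [13B, align 1] → 61

48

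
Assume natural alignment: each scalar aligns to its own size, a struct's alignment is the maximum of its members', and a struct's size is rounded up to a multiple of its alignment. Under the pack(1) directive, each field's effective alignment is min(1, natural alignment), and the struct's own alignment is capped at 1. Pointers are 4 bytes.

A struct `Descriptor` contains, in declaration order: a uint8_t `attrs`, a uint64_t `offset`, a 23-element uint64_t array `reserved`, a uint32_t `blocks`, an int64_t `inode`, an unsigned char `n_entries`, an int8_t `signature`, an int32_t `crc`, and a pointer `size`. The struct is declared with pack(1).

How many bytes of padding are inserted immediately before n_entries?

0

@0: attrs [1B, align 1] → 1
@1: offset [8B, align 1] → 9
@9: reserved [184B, align 1] → 193
@193: blocks [4B, align 1] → 197
@197: inode [8B, align 1] → 205
@205: n_entries [1B, align 1] → 206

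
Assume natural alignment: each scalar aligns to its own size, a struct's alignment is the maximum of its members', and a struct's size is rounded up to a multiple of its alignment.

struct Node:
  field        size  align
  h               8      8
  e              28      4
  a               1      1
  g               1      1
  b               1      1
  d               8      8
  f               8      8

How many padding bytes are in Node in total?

1

0..8  h  (8B, 8-aligned)
8..36  e  (28B, 4-aligned)
36..37  a  (1B, 1-aligned)
37..38  g  (1B, 1-aligned)
38..39  b  (1B, 1-aligned)
39..40  -- padding (1B)
40..48  d  (8B, 8-aligned)
48..56  f  (8B, 8-aligned)
sizeof = 56, alignof = 8
data bytes 55, size 56 → padding 1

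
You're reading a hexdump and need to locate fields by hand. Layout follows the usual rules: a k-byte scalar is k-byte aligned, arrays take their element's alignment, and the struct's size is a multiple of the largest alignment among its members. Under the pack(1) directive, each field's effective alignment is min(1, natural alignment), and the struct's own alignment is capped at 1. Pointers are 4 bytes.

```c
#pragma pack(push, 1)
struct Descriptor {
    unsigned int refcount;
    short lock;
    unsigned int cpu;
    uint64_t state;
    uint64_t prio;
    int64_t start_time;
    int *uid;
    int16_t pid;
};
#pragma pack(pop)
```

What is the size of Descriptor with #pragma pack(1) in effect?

@0: refcount [4B, align 1] → 4
@4: lock [2B, align 1] → 6
@6: cpu [4B, align 1] → 10
@10: state [8B, align 1] → 18
@18: prio [8B, align 1] → 26
@26: start_time [8B, align 1] → 34
@34: uid [4B, align 1] → 38
@38: pid [2B, align 1] → 40
size 40, align 1

40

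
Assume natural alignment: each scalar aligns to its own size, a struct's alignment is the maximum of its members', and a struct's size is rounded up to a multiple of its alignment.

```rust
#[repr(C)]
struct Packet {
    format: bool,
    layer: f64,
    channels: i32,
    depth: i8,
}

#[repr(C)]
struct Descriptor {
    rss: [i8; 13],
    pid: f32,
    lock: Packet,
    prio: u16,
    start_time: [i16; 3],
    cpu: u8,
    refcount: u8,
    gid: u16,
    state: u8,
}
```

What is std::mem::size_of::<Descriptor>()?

Packet: format at 0 (size 1, align 1) → ends 1; pad 7 to align 8 for layer; layer at 8 (size 8, align 8) → ends 16; channels at 16 (size 4, align 4) → ends 20; depth at 20 (size 1, align 1) → ends 21; tail pad 3 to reach multiple of 8; total 24 bytes, alignment 8
rss at 0 (size 13, align 1) → ends 13
pad 3 to align 4 for pid
pid at 16 (size 4, align 4) → ends 20
pad 4 to align 8 for lock
lock at 24 (size 24, align 8) → ends 48
prio at 48 (size 2, align 2) → ends 50
start_time at 50 (size 6, align 2) → ends 56
cpu at 56 (size 1, align 1) → ends 57
refcount at 57 (size 1, align 1) → ends 58
gid at 58 (size 2, align 2) → ends 60
state at 60 (size 1, align 1) → ends 61
tail pad 3 to reach multiple of 8
total 64 bytes, alignment 8

64 bytes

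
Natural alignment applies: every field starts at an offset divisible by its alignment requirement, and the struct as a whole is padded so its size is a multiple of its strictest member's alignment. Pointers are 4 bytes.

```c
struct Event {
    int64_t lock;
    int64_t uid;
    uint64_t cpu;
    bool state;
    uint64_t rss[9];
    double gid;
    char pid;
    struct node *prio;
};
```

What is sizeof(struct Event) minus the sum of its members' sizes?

0..8  lock  (8B, 8-aligned)
8..16  uid  (8B, 8-aligned)
16..24  cpu  (8B, 8-aligned)
24..25  state  (1B, 1-aligned)
25..32  -- padding (7B)
32..104  rss  (72B, 8-aligned)
104..112  gid  (8B, 8-aligned)
112..113  pid  (1B, 1-aligned)
113..116  -- padding (3B)
116..120  prio  (4B, 4-aligned)
sizeof = 120, alignof = 8
data bytes 110, size 120 → padding 10

10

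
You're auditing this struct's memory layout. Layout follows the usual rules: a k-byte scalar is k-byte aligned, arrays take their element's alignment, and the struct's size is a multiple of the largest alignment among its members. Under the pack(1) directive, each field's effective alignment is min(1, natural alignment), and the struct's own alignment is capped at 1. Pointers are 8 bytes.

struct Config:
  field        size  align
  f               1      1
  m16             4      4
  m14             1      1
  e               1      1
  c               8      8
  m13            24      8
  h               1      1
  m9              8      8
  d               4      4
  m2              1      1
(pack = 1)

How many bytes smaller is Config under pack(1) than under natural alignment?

natural layout:
  f at 0 (size 1, align 1) → ends 1
  pad 3 to align 4 for m16
  m16 at 4 (size 4, align 4) → ends 8
  m14 at 8 (size 1, align 1) → ends 9
  e at 9 (size 1, align 1) → ends 10
  pad 6 to align 8 for c
  c at 16 (size 8, align 8) → ends 24
  m13 at 24 (size 24, align 8) → ends 48
  h at 48 (size 1, align 1) → ends 49
  pad 7 to align 8 for m9
  m9 at 56 (size 8, align 8) → ends 64
  d at 64 (size 4, align 4) → ends 68
  m2 at 68 (size 1, align 1) → ends 69
  tail pad 3 to reach multiple of 8
  total 72 bytes, alignment 8
packed(1) layout:
  f at 0 (size 1, align 1) → ends 1
  m16 at 1 (size 4, align 1) → ends 5
  m14 at 5 (size 1, align 1) → ends 6
  e at 6 (size 1, align 1) → ends 7
  c at 7 (size 8, align 1) → ends 15
  m13 at 15 (size 24, align 1) → ends 39
  h at 39 (size 1, align 1) → ends 40
  m9 at 40 (size 8, align 1) → ends 48
  d at 48 (size 4, align 1) → ends 52
  m2 at 52 (size 1, align 1) → ends 53
  total 53 bytes, alignment 1
72 − 53 = 19

19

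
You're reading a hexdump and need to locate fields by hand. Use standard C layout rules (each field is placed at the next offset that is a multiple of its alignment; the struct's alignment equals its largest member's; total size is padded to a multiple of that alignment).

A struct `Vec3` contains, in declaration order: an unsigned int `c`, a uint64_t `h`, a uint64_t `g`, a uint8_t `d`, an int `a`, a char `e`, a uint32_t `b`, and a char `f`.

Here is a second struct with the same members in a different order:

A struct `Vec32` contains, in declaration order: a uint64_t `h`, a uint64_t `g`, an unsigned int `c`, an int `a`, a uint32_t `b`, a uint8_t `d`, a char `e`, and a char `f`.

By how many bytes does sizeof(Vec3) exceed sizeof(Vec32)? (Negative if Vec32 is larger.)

0..4  c  (4B, 4-aligned)
4..8  -- padding (4B)
8..16  h  (8B, 8-aligned)
16..24  g  (8B, 8-aligned)
24..25  d  (1B, 1-aligned)
25..28  -- padding (3B)
28..32  a  (4B, 4-aligned)
32..33  e  (1B, 1-aligned)
33..36  -- padding (3B)
36..40  b  (4B, 4-aligned)
40..41  f  (1B, 1-aligned)
41..48  -- tail padding (7B)
sizeof = 48, alignof = 8
— Vec32 —
0..8  h  (8B, 8-aligned)
8..16  g  (8B, 8-aligned)
16..20  c  (4B, 4-aligned)
20..24  a  (4B, 4-aligned)
24..28  b  (4B, 4-aligned)
28..29  d  (1B, 1-aligned)
29..30  e  (1B, 1-aligned)
30..31  f  (1B, 1-aligned)
31..32  -- tail padding (1B)
sizeof = 32, alignof = 8
48 − 32 = 16

16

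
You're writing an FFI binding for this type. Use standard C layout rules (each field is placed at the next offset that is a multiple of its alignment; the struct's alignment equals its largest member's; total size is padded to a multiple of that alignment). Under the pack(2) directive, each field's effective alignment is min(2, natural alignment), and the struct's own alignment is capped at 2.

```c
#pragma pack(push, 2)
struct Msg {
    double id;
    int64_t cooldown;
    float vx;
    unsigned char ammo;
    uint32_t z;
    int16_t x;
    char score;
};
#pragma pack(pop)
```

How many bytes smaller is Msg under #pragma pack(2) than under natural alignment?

natural layout:
  id at 0 (size 8, align 8) → ends 8
  cooldown at 8 (size 8, align 8) → ends 16
  vx at 16 (size 4, align 4) → ends 20
  ammo at 20 (size 1, align 1) → ends 21
  pad 3 to align 4 for z
  z at 24 (size 4, align 4) → ends 28
  x at 28 (size 2, align 2) → ends 30
  score at 30 (size 1, align 1) → ends 31
  tail pad 1 to reach multiple of 8
  total 32 bytes, alignment 8
packed(2) layout:
  id at 0 (size 8, align 2) → ends 8
  cooldown at 8 (size 8, align 2) → ends 16
  vx at 16 (size 4, align 2) → ends 20
  ammo at 20 (size 1, align 1) → ends 21
  pad 1 to align 2 for z
  z at 22 (size 4, align 2) → ends 26
  x at 26 (size 2, align 2) → ends 28
  score at 28 (size 1, align 1) → ends 29
  tail pad 1 to reach multiple of 2
  total 30 bytes, alignment 2
32 − 30 = 2

2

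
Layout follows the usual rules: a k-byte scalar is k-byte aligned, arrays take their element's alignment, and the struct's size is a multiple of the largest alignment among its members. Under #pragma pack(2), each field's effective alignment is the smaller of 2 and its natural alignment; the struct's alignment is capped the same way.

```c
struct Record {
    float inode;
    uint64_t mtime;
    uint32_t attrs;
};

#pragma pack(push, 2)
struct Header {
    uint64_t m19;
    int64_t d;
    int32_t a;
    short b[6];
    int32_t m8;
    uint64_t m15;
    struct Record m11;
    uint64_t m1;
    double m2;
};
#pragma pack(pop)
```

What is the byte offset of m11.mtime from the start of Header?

Record: inode at 0 (size 4, align 4) → ends 4; pad 4 to align 8 for mtime; mtime at 8 (size 8, align 8) → ends 16; attrs at 16 (size 4, align 4) → ends 20; tail pad 4 to reach multiple of 8; total 24 bytes, alignment 8
m19 at 0 (size 8, align 2) → ends 8
d at 8 (size 8, align 2) → ends 16
a at 16 (size 4, align 2) → ends 20
b at 20 (size 12, align 2) → ends 32
m8 at 32 (size 4, align 2) → ends 36
m15 at 36 (size 8, align 2) → ends 44
m11 at 44 (size 24, align 2) → ends 68
within Record: mtime at 8
44 + 8 = 52

52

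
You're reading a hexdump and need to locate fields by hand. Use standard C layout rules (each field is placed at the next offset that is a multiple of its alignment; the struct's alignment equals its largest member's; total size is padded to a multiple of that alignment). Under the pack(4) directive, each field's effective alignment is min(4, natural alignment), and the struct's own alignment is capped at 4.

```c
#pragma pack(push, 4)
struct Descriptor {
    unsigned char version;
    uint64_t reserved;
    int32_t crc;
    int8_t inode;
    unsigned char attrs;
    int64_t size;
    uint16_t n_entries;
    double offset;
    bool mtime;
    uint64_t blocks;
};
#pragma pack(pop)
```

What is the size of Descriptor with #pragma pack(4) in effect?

version at 0 (size 1, align 1) → ends 1
pad 3 to align 4 for reserved
reserved at 4 (size 8, align 4) → ends 12
crc at 12 (size 4, align 4) → ends 16
inode at 16 (size 1, align 1) → ends 17
attrs at 17 (size 1, align 1) → ends 18
pad 2 to align 4 for size
size at 20 (size 8, align 4) → ends 28
n_entries at 28 (size 2, align 2) → ends 30
pad 2 to align 4 for offset
offset at 32 (size 8, align 4) → ends 40
mtime at 40 (size 1, align 1) → ends 41
pad 3 to align 4 for blocks
blocks at 44 (size 8, align 4) → ends 52
total 52 bytes, alignment 4

52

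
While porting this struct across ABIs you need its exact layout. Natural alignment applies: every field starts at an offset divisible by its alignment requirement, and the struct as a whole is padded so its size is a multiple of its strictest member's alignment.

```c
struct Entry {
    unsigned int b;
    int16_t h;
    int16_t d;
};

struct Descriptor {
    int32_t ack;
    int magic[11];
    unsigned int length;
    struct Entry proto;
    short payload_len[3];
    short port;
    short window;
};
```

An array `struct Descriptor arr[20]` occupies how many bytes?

Entry: @0: b [4B, align 4] → 4; @4: h [2B, align 2] → 6; @6: d [2B, align 2] → 8; size 8, align 4
@0: ack [4B, align 4] → 4
@4: magic [44B, align 4] → 48
@48: length [4B, align 4] → 52
@52: proto [8B, align 4] → 60
@60: payload_len [6B, align 2] → 66
@66: port [2B, align 2] → 68
@68: window [2B, align 2] → 70
+2 tail pad (align 4)
size 72, align 4
array of 20: 20 × 72 = 1440

1440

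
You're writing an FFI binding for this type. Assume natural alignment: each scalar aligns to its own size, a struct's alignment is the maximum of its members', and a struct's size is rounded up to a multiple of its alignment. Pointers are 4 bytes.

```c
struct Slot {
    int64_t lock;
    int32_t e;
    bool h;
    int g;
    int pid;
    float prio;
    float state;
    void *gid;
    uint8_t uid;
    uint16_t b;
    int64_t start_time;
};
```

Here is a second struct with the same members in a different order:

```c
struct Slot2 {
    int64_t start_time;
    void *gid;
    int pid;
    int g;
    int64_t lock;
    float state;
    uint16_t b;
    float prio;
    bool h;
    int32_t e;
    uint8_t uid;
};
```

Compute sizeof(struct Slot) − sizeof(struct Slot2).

-8

@0: lock [8B, align 8] → 8
@8: e [4B, align 4] → 12
@12: h [1B, align 1] → 13
+3 pad (align 4)
@16: g [4B, align 4] → 20
@20: pid [4B, align 4] → 24
@24: prio [4B, align 4] → 28
@28: state [4B, align 4] → 32
@32: gid [4B, align 4] → 36
@36: uid [1B, align 1] → 37
+1 pad (align 2)
@38: b [2B, align 2] → 40
@40: start_time [8B, align 8] → 48
size 48, align 8
— Slot2 —
@0: start_time [8B, align 8] → 8
@8: gid [4B, align 4] → 12
@12: pid [4B, align 4] → 16
@16: g [4B, align 4] → 20
+4 pad (align 8)
@24: lock [8B, align 8] → 32
@32: state [4B, align 4] → 36
@36: b [2B, align 2] → 38
+2 pad (align 4)
@40: prio [4B, align 4] → 44
@44: h [1B, align 1] → 45
+3 pad (align 4)
@48: e [4B, align 4] → 52
@52: uid [1B, align 1] → 53
+3 tail pad (align 8)
size 56, align 8
48 − 56 = -8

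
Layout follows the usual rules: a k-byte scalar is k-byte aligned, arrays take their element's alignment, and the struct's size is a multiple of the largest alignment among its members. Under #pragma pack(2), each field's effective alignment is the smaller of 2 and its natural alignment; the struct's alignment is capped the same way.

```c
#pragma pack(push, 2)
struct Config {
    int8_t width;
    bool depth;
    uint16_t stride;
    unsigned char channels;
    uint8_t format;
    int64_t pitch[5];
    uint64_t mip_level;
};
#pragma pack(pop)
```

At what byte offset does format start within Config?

5

width at 0 (size 1, align 1) → ends 1
depth at 1 (size 1, align 1) → ends 2
stride at 2 (size 2, align 2) → ends 4
channels at 4 (size 1, align 1) → ends 5
format at 5 (size 1, align 1) → ends 6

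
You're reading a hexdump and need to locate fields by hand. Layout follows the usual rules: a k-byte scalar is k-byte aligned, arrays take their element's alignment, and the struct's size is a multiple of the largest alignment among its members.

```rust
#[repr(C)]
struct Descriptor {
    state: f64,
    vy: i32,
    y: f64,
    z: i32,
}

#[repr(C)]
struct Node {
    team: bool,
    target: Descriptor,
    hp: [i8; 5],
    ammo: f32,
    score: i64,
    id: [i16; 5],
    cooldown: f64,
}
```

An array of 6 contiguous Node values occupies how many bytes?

Descriptor: @0: state [8B, align 8] → 8; @8: vy [4B, align 4] → 12; +4 pad (align 8); @16: y [8B, align 8] → 24; @24: z [4B, align 4] → 28; +4 tail pad (align 8); size 32, align 8
@0: team [1B, align 1] → 1
+7 pad (align 8)
@8: target [32B, align 8] → 40
@40: hp [5B, align 1] → 45
+3 pad (align 4)
@48: ammo [4B, align 4] → 52
+4 pad (align 8)
@56: score [8B, align 8] → 64
@64: id [10B, align 2] → 74
+6 pad (align 8)
@80: cooldown [8B, align 8] → 88
size 88, align 8
array of 6: 6 × 88 = 528

528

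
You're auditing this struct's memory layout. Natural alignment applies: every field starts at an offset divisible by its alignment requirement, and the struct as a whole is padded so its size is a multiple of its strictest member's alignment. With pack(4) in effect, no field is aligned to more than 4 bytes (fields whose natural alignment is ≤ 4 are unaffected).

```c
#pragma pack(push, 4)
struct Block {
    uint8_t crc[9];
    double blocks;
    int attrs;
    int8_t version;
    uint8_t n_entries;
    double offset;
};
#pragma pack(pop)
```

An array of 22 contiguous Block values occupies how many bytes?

@0: crc [9B, align 1] → 9
+3 pad (align 4)
@12: blocks [8B, align 4] → 20
@20: attrs [4B, align 4] → 24
@24: version [1B, align 1] → 25
@25: n_entries [1B, align 1] → 26
+2 pad (align 4)
@28: offset [8B, align 4] → 36
size 36, align 4
array of 22: 22 × 36 = 792

792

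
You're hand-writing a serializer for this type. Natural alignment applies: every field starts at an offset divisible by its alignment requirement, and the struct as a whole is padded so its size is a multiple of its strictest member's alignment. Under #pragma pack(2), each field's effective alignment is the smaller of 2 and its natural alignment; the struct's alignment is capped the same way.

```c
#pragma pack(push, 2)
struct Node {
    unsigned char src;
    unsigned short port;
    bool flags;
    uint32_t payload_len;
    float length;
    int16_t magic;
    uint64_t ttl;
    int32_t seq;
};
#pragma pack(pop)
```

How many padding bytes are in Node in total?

0..1  src  (1B, 1-aligned)
1..2  -- padding (1B)
2..4  port  (2B, 2-aligned)
4..5  flags  (1B, 1-aligned)
5..6  -- padding (1B)
6..10  payload_len  (4B, 2-aligned)
10..14  length  (4B, 2-aligned)
14..16  magic  (2B, 2-aligned)
16..24  ttl  (8B, 2-aligned)
24..28  seq  (4B, 2-aligned)
sizeof = 28, alignof = 2
data bytes 26, size 28 → padding 2

2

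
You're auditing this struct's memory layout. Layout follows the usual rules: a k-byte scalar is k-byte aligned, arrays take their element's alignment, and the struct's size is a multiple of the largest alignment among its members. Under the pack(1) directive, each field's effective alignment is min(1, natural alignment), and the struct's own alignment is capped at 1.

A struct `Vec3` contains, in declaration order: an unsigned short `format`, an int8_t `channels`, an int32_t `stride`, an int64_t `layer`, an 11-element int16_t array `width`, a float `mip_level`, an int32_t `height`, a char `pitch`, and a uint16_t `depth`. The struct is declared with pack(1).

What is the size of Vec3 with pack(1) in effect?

48

@0: format [2B, align 1] → 2
@2: channels [1B, align 1] → 3
@3: stride [4B, align 1] → 7
@7: layer [8B, align 1] → 15
@15: width [22B, align 1] → 37
@37: mip_level [4B, align 1] → 41
@41: height [4B, align 1] → 45
@45: pitch [1B, align 1] → 46
@46: depth [2B, align 1] → 48
size 48, align 1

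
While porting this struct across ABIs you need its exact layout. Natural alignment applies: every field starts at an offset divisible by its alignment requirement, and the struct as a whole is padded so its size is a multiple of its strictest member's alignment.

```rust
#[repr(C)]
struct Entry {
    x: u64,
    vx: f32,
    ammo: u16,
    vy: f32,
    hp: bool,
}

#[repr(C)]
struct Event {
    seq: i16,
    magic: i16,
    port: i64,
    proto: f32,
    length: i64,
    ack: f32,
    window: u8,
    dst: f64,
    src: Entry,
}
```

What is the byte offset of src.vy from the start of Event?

Entry: @0: x [8B, align 8] → 8; @8: vx [4B, align 4] → 12; @12: ammo [2B, align 2] → 14; +2 pad (align 4); @16: vy [4B, align 4] → 20; @20: hp [1B, align 1] → 21; +3 tail pad (align 8); size 24, align 8
@0: seq [2B, align 2] → 2
@2: magic [2B, align 2] → 4
+4 pad (align 8)
@8: port [8B, align 8] → 16
@16: proto [4B, align 4] → 20
+4 pad (align 8)
@24: length [8B, align 8] → 32
@32: ack [4B, align 4] → 36
@36: window [1B, align 1] → 37
+3 pad (align 8)
@40: dst [8B, align 8] → 48
@48: src [24B, align 8] → 72
within Entry: vy at 16
48 + 16 = 64

64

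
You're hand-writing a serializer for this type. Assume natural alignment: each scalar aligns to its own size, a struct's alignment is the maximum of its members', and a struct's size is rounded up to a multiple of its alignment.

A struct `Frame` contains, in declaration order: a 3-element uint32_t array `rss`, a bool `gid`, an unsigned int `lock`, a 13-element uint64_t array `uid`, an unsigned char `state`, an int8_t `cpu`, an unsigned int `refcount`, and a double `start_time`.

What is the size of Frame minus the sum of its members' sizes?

@0: rss [12B, align 4] → 12
@12: gid [1B, align 1] → 13
+3 pad (align 4)
@16: lock [4B, align 4] → 20
+4 pad (align 8)
@24: uid [104B, align 8] → 128
@128: state [1B, align 1] → 129
@129: cpu [1B, align 1] → 130
+2 pad (align 4)
@132: refcount [4B, align 4] → 136
@136: start_time [8B, align 8] → 144
size 144, align 8
data bytes 135, size 144 → padding 9

9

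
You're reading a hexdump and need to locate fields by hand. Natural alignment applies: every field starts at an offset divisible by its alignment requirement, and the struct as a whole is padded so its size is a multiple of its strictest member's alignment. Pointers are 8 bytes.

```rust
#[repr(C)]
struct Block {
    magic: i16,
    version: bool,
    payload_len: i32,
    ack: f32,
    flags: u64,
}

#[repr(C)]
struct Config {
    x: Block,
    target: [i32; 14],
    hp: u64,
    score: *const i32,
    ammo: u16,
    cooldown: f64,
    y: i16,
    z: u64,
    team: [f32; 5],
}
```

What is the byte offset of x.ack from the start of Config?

8

Block: 0..2  magic  (2B, 2-aligned); 2..3  version  (1B, 1-aligned); 3..4  -- padding (1B); 4..8  payload_len  (4B, 4-aligned); 8..12  ack  (4B, 4-aligned); 12..16  -- padding (4B); 16..24  flags  (8B, 8-aligned); sizeof = 24, alignof = 8
0..24  x  (24B, 8-aligned)
within Block: ack at 8
0 + 8 = 8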